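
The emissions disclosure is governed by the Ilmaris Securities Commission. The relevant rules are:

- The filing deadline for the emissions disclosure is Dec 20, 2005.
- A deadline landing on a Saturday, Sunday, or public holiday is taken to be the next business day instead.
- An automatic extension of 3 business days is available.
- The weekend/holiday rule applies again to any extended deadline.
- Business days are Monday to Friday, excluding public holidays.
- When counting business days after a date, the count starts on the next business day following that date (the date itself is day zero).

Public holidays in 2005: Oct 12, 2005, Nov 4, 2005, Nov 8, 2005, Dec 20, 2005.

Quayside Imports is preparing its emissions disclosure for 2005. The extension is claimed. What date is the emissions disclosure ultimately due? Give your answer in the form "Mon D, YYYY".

Dec 26, 2005

The statutory due date is Dec 20, 2005.
Because Dec 20, 2005 is a listed holiday, the deadline becomes Dec 21, 2005 (Wednesday).
Counting 3 further business days from Dec 21, 2005 reaches Dec 26, 2005.
Since Dec 26, 2005 is a Monday and not a holiday, the date is unchanged.
So the filing is due Dec 26, 2005.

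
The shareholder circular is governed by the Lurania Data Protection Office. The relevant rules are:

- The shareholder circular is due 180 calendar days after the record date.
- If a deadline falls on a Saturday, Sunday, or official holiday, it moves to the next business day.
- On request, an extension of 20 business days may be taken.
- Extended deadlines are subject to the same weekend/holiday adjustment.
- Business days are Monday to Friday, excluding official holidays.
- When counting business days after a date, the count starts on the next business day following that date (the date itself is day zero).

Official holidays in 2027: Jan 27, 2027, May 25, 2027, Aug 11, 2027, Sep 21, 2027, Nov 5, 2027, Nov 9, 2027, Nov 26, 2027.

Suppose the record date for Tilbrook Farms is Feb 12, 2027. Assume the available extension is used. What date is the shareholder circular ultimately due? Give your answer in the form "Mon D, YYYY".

Sep 9, 2027

180 calendar days after Feb 12, 2027 is Aug 11, 2027.
Aug 11, 2027 is a listed holiday, so it moves to the next business day, Aug 12, 2027 (Thursday).
The 20-business-day extension runs from Aug 12, 2027 to Sep 9, 2027.
Since Sep 9, 2027 is a Thursday and not a holiday, the date is unchanged.
Deadline: Sep 9, 2027.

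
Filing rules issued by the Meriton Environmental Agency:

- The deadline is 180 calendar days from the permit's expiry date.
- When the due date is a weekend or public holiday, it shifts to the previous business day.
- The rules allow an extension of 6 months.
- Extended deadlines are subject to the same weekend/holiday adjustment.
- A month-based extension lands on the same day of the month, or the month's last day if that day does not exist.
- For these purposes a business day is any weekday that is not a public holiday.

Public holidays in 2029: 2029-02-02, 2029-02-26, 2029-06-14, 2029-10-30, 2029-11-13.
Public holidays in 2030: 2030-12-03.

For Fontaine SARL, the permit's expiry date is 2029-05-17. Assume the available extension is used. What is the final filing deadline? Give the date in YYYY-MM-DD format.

2030-05-10

180 calendar days after 2029-05-17 is 2029-11-13.
Because 2029-11-13 is a listed holiday, the deadline becomes 2029-11-12 (Monday).
Applying the 6 months extension: 6 months after 2029-11-12 is 2030-05-12.
Because 2030-05-12 is a Sunday, the deadline becomes 2030-05-10 (Friday).
The final due date is 2030-05-10.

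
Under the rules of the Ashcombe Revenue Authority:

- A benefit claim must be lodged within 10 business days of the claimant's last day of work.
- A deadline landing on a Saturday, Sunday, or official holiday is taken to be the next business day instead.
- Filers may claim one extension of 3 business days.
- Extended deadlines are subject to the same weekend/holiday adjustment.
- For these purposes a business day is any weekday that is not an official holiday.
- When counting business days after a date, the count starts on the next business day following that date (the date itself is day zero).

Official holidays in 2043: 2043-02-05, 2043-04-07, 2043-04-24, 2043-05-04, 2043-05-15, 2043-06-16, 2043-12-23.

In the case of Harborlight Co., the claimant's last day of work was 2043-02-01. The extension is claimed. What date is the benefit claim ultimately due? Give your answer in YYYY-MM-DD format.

10 business days after 2043-02-01, excluding weekends and holidays, is 2043-02-16.
2043-02-16 is a Monday and not a listed holiday, so it stands.
The 3-business-day extension runs from 2043-02-16 to 2043-02-19.
2043-02-19 (Thursday) is already a business day.
So the filing is due 2043-02-19.

2043-02-19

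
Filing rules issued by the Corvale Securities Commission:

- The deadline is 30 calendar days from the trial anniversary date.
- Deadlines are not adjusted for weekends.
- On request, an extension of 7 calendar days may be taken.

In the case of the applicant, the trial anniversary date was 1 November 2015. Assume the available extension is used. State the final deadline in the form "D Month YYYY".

Trigger date 1 November 2015 + 30 calendar days = 1 December 2015.
1 December 2015 is a Tuesday; no weekend or holiday adjustment applies.
The 7-calendar-day extension moves the deadline from 1 December 2015 to 8 December 2015.
No adjustment is made for weekends or holidays, so 8 December 2015 stands.
The final due date is 8 December 2015.

8 December 2015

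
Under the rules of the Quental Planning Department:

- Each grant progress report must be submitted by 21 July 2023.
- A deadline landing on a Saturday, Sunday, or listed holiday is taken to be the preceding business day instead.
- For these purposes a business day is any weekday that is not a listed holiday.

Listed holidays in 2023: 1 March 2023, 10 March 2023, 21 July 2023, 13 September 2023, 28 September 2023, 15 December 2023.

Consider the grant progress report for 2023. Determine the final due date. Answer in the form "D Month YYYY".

The stated deadline is 21 July 2023.
21 July 2023 falls on a listed holiday. Rolling to the preceding business day gives 20 July 2023, a Thursday.
So the filing is due 20 July 2023.

20 July 2023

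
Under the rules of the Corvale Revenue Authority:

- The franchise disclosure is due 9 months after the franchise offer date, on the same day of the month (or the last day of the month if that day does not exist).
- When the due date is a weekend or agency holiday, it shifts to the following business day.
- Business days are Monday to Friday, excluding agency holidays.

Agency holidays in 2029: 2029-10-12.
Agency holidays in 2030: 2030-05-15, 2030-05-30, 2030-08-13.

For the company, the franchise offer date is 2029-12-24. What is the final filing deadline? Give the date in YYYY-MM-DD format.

2030-09-24

9 months after 2029-12-24, on the same day of the month, is 2030-09-24.
2030-09-24 (Tuesday) is already a business day.
Deadline: 2030-09-24.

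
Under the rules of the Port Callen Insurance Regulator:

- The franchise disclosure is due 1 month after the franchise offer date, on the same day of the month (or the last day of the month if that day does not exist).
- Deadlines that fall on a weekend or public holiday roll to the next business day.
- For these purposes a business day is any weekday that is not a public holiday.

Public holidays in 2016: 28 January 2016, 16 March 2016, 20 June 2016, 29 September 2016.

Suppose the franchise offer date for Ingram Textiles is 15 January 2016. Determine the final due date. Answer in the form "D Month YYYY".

1 month from 15 January 2016 is 15 February 2016.
15 February 2016 (Monday) is already a business day.
Deadline: 15 February 2016.

15 February 2016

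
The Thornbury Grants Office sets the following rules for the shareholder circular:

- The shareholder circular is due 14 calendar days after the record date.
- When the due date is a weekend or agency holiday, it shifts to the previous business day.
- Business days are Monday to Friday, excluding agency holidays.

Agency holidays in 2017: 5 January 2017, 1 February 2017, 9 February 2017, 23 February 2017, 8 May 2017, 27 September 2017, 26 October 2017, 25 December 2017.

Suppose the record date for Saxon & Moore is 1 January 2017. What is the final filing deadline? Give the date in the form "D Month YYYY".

14 calendar days after 1 January 2017 is 15 January 2017.
15 January 2017 falls on a Sunday. Rolling to the preceding business day gives 13 January 2017, a Friday.
The final due date is 13 January 2017.

13 January 2017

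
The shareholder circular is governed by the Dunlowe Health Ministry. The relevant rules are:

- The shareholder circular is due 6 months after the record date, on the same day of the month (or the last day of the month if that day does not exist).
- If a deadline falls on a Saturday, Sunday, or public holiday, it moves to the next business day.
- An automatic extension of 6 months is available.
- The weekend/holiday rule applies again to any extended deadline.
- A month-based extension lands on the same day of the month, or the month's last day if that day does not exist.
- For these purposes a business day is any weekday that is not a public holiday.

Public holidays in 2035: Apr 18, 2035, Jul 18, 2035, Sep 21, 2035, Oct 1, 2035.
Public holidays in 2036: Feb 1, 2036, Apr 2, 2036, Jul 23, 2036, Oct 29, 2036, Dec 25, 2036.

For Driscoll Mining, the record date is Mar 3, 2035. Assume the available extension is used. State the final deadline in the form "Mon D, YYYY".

6 months after Mar 3, 2035, on the same day of the month, is Sep 3, 2035.
Sep 3, 2035 is a Monday and not a listed holiday, so it stands.
Add 6 months to Sep 3, 2035: Mar 3, 2036.
Mar 3, 2036 falls on a Monday, which is a business day, so no adjustment is needed.
Deadline: Mar 3, 2036.

Mar 3, 2036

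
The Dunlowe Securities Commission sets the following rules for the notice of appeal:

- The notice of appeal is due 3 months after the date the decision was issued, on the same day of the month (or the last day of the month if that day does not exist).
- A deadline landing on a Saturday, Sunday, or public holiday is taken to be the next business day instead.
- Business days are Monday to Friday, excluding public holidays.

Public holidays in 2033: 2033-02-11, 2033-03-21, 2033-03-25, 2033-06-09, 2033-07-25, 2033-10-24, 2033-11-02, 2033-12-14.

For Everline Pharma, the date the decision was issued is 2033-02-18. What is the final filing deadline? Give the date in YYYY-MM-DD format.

3 months after 2033-02-18, on the same day of the month, is 2033-05-18.
2033-05-18 falls on a Wednesday, which is a business day, so no adjustment is needed.
Final deadline: 2033-05-18.

2033-05-18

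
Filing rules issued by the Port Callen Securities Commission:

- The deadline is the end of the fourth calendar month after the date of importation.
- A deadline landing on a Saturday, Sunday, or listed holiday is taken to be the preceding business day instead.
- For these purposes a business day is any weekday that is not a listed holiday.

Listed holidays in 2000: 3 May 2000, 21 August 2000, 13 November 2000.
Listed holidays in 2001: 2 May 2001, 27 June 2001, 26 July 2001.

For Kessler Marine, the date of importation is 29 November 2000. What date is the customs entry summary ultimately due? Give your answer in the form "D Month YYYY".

30 March 2001

The fourth month after 29 November 2000 is March 2001, whose last day is 31 March 2001.
Because 31 March 2001 is a Saturday, the deadline becomes 30 March 2001 (Friday).
Deadline: 30 March 2001.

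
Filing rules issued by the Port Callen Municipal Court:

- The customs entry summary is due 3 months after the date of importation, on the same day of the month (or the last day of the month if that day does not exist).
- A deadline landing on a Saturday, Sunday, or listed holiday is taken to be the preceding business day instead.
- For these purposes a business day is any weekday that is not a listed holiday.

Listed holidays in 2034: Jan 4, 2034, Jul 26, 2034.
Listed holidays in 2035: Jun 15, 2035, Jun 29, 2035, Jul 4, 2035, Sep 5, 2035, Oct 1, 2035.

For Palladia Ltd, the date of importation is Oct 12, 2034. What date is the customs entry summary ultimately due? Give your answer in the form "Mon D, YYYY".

Jan 12, 2035

3 months after Oct 12, 2034, on the same day of the month, is Jan 12, 2035.
Jan 12, 2035 (Friday) is already a business day.
Final deadline: Jan 12, 2035.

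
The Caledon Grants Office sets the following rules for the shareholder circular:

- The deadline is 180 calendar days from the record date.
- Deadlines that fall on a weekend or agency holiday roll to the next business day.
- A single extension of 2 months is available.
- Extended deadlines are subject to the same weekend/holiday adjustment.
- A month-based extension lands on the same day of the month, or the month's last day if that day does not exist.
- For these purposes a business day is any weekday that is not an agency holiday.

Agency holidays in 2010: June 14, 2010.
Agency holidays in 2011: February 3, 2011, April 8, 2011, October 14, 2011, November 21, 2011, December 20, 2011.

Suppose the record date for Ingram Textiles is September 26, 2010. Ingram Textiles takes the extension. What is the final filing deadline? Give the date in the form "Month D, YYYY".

From September 26, 2010, 180 calendar days later is March 25, 2011.
Since March 25, 2011 is a Friday and not a holiday, the date is unchanged.
The 2 months extension carries March 25, 2011 to May 25, 2011.
Since May 25, 2011 is a Wednesday and not a holiday, the date is unchanged.
Deadline: May 25, 2011.

May 25, 2011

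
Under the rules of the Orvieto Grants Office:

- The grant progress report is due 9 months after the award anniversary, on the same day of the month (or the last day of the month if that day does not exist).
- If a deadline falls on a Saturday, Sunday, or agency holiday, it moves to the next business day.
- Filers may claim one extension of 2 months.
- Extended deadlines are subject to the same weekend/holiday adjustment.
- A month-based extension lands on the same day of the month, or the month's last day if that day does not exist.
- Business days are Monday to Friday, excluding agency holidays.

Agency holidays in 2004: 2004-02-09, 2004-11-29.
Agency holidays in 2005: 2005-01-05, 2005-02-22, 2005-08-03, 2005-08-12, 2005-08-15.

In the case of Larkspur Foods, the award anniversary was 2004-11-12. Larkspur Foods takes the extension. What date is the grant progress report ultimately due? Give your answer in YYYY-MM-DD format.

2005-10-17

9 months after 2004-11-12, on the same day of the month, is 2005-08-12.
2005-08-12 is a listed holiday, so it moves to the next business day, 2005-08-16 (Tuesday).
Applying the 2 months extension: 2 months after 2005-08-16 is 2005-10-16.
2005-10-16 is a Sunday, so it moves to the next business day, 2005-10-17 (Monday).
The final due date is 2005-10-17.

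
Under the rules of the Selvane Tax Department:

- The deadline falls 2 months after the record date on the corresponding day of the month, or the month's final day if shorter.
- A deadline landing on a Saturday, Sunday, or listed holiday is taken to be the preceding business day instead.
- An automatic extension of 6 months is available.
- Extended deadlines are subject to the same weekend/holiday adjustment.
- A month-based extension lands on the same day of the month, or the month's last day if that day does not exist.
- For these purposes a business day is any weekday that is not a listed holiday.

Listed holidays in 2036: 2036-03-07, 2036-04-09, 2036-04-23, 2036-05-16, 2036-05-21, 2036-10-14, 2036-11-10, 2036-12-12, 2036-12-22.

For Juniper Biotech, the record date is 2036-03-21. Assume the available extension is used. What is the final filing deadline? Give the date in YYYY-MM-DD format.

2 months after 2036-03-21, on the same day of the month, is 2036-05-21.
Because 2036-05-21 is a listed holiday, the deadline becomes 2036-05-20 (Tuesday).
The 6 months extension carries 2036-05-20 to 2036-11-20.
2036-11-20 falls on a Thursday, which is a business day, so no adjustment is needed.
So the filing is due 2036-11-20.

2036-11-20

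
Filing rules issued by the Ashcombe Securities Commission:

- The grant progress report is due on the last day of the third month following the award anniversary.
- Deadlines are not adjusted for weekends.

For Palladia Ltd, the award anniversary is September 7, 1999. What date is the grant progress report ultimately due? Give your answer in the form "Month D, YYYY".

3 months after September 7, 1999 is December 1999; that month ends on December 31, 1999.
December 31, 1999 is a Friday; no weekend or holiday adjustment applies.
Final deadline: December 31, 1999.

December 31, 1999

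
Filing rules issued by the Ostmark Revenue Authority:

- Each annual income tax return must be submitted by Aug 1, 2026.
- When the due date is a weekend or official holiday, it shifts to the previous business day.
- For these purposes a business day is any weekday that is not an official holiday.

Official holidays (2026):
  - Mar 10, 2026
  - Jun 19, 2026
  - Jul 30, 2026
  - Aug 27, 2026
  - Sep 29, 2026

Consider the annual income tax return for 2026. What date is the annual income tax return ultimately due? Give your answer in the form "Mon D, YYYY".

Start from the fixed due date, Aug 1, 2026.
Aug 1, 2026 is a Saturday, so it moves to the preceding business day, Jul 31, 2026 (Friday).
Deadline: Jul 31, 2026.

Jul 31, 2026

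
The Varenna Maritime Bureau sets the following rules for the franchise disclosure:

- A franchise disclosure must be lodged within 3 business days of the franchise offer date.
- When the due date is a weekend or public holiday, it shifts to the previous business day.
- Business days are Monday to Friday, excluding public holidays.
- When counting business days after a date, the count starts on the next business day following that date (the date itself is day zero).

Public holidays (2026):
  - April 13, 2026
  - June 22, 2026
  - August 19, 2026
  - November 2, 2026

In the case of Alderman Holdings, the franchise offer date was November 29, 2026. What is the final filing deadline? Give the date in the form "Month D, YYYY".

December 2, 2026

Starting the day after November 29, 2026 and counting 3 business days lands on December 2, 2026.
December 2, 2026 falls on a Wednesday, which is a business day, so no adjustment is needed.
Deadline: December 2, 2026.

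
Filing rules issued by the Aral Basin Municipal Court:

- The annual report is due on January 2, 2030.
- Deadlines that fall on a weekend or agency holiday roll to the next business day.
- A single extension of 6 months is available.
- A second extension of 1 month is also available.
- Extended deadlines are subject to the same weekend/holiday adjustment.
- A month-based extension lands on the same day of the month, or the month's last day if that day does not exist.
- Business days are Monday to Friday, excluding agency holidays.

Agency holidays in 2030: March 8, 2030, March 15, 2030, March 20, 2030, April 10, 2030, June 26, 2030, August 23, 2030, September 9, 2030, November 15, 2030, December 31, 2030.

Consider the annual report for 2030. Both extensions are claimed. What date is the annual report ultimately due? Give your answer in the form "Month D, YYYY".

Start from the fixed due date, January 2, 2030.
Since January 2, 2030 is a Wednesday and not a holiday, the date is unchanged.
Add 6 months to January 2, 2030: July 2, 2030.
July 2, 2030 falls on a Tuesday, which is a business day, so no adjustment is needed.
The 1 month extension carries July 2, 2030 to August 2, 2030.
August 2, 2030 is a Friday and not a listed holiday, so it stands.
So the filing is due August 2, 2030.

August 2, 2030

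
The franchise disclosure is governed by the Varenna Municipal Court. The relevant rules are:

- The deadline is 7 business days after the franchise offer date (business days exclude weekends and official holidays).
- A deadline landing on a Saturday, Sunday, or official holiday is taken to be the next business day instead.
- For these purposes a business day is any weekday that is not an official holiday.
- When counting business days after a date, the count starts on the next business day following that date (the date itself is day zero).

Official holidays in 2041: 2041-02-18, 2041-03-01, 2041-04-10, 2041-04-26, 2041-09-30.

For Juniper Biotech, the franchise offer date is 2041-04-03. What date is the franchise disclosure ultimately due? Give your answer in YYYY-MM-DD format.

Counting 7 business days after 2041-04-03 (skipping weekends and listed holidays) reaches 2041-04-15.
2041-04-15 falls on a Monday, which is a business day, so no adjustment is needed.
The final due date is 2041-04-15.

2041-04-15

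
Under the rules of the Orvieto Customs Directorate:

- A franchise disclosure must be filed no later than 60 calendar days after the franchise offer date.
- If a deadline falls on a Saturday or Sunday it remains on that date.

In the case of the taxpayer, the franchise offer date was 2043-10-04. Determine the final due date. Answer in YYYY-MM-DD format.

Trigger date 2043-10-04 + 60 calendar days = 2043-12-03.
No adjustment is made for weekends or holidays, so 2043-12-03 stands.
Final deadline: 2043-12-03.

2043-12-03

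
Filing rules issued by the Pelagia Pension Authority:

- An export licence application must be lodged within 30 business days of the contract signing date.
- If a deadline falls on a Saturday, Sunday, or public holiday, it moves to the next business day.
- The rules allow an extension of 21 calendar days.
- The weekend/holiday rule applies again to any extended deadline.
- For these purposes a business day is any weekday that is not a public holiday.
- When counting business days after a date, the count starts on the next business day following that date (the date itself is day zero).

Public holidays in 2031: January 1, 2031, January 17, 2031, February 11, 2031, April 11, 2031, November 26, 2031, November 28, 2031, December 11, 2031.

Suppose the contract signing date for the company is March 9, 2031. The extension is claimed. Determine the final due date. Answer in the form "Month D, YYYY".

May 12, 2031

Counting 30 business days after March 9, 2031 (skipping weekends and listed holidays) reaches April 21, 2031.
April 21, 2031 (Monday) is already a business day.
With the 21-day extension, April 21, 2031 becomes May 12, 2031.
May 12, 2031 falls on a Monday, which is a business day, so no adjustment is needed.
Deadline: May 12, 2031.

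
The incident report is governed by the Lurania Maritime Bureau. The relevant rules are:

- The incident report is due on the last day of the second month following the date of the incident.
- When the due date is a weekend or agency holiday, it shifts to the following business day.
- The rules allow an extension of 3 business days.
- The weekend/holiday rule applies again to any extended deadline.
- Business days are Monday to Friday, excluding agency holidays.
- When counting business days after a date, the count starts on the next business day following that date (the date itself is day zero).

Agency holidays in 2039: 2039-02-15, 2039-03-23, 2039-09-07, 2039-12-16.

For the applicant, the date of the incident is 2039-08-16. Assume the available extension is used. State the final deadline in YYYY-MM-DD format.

2039-11-03

2 months after 2039-08-16 falls in October 2039; the last day of that month is 2039-10-31.
Since 2039-10-31 is a Monday and not a holiday, the date is unchanged.
The 3-business-day extension runs from 2039-10-31 to 2039-11-03.
2039-11-03 is a Thursday and not a listed holiday, so it stands.
The final due date is 2039-11-03.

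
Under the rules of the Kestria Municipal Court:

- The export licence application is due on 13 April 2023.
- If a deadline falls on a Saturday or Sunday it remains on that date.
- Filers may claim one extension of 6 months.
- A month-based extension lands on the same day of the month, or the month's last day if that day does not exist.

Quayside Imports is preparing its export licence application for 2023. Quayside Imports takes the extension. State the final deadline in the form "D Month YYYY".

13 October 2023

The statutory due date is 13 April 2023.
13 April 2023 falls on a Thursday. The rules make no weekend/holiday allowance, so it remains 13 April 2023.
Applying the 6 months extension: 6 months after 13 April 2023 is 13 October 2023.
13 October 2023 falls on a Friday. The rules make no weekend/holiday allowance, so it remains 13 October 2023.
Final deadline: 13 October 2023.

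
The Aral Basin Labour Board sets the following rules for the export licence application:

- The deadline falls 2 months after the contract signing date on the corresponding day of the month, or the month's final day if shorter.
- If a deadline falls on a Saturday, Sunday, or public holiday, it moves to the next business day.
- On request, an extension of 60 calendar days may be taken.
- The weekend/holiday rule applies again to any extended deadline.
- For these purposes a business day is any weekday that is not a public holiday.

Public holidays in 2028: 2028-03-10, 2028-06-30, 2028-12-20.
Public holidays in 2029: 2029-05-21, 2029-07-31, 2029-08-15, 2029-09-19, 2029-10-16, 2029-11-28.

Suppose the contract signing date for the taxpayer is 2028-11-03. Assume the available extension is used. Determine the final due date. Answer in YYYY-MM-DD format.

2 months after 2028-11-03, on the same day of the month, is 2029-01-03.
2029-01-03 is a Wednesday and not a listed holiday, so it stands.
Applying the 60-calendar-day extension: 2029-01-03 + 60 days = 2029-03-04.
2029-03-04 falls on a Sunday. Rolling to the next business day gives 2029-03-05, a Monday.
So the filing is due 2029-03-05.

2029-03-05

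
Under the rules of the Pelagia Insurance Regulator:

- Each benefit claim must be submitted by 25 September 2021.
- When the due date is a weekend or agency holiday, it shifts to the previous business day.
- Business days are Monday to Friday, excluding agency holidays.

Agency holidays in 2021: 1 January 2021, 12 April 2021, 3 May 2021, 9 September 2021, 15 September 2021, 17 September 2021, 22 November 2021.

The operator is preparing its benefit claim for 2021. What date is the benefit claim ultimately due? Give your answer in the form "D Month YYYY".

The stated deadline is 25 September 2021.
25 September 2021 is a Saturday; the preceding business day is 24 September 2021 (Friday).
The final due date is 24 September 2021.

24 September 2021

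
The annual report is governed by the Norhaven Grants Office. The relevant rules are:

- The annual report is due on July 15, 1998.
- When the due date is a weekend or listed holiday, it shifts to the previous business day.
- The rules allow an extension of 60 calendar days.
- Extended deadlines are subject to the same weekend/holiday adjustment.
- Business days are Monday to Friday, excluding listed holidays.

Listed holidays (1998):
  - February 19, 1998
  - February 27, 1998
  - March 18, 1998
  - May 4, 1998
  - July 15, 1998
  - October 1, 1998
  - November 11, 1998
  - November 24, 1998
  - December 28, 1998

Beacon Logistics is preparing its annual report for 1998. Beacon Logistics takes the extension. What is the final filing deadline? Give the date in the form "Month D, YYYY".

The stated deadline is July 15, 1998.
July 15, 1998 is a listed holiday; the preceding business day is July 14, 1998 (Tuesday).
The 60-calendar-day extension moves the deadline from July 14, 1998 to September 12, 1998.
September 12, 1998 falls on a Saturday. Rolling to the preceding business day gives September 11, 1998, a Friday.
Deadline: September 11, 1998.

September 11, 1998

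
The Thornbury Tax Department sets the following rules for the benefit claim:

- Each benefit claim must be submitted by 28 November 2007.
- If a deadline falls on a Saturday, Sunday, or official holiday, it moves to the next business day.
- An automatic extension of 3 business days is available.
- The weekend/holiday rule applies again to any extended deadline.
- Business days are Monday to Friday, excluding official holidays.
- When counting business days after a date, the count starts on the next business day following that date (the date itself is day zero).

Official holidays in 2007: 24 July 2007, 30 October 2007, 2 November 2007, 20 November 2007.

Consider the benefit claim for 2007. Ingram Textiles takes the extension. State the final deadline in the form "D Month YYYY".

3 December 2007

The stated deadline is 28 November 2007.
28 November 2007 is a Wednesday and not a listed holiday, so it stands.
Counting 3 further business days from 28 November 2007 reaches 3 December 2007.
3 December 2007 falls on a Monday, which is a business day, so no adjustment is needed.
So the filing is due 3 December 2007.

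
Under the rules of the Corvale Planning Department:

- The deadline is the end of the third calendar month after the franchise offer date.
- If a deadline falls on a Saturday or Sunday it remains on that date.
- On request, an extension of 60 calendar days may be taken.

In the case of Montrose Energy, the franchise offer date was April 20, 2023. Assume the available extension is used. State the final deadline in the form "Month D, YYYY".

The third month after April 20, 2023 is July 2023, whose last day is July 31, 2023.
No adjustment is made for weekends or holidays, so July 31, 2023 stands.
With the 60-day extension, July 31, 2023 becomes September 29, 2023.
September 29, 2023 is a Friday; no weekend or holiday adjustment applies.
So the filing is due September 29, 2023.

September 29, 2023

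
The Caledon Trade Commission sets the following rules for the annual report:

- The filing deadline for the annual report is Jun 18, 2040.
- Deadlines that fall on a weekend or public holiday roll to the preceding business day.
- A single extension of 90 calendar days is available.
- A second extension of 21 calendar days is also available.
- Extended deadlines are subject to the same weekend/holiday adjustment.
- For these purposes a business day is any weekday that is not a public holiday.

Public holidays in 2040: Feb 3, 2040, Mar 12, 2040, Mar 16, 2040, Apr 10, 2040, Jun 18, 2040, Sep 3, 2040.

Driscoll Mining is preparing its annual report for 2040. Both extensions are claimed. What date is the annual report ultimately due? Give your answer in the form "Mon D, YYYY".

Oct 4, 2040

Start from the fixed due date, Jun 18, 2040.
Jun 18, 2040 falls on a listed holiday. Rolling to the preceding business day gives Jun 15, 2040, a Friday.
Add the 90 calendar-day extension to Jun 15, 2040: Sep 13, 2040.
Sep 13, 2040 (Thursday) is already a business day.
Add the 21 calendar-day extension to Sep 13, 2040: Oct 4, 2040.
Oct 4, 2040 is a Thursday and not a listed holiday, so it stands.
Final deadline: Oct 4, 2040.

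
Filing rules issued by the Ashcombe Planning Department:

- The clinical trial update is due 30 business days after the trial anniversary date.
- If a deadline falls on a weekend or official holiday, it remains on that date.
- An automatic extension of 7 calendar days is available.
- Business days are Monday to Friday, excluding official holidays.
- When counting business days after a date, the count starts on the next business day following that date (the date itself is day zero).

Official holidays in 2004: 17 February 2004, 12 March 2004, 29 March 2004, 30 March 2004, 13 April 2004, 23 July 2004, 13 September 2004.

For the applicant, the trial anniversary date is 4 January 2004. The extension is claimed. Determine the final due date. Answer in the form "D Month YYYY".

20 February 2004

Counting 30 business days after 4 January 2004 (skipping weekends and listed holidays) reaches 13 February 2004.
No adjustment is made for weekends or holidays, so 13 February 2004 stands.
Add the 7 calendar-day extension to 13 February 2004: 20 February 2004.
20 February 2004 falls on a Friday. The rules make no weekend/holiday allowance, so it remains 20 February 2004.
Deadline: 20 February 2004.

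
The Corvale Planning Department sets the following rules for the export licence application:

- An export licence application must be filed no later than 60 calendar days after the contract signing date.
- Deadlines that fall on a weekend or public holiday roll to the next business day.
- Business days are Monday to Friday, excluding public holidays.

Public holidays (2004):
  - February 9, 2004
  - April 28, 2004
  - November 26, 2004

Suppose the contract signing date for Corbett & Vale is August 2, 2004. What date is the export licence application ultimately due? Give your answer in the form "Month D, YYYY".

From August 2, 2004, 60 calendar days later is October 1, 2004.
October 1, 2004 falls on a Friday, which is a business day, so no adjustment is needed.
So the filing is due October 1, 2004.

October 1, 2004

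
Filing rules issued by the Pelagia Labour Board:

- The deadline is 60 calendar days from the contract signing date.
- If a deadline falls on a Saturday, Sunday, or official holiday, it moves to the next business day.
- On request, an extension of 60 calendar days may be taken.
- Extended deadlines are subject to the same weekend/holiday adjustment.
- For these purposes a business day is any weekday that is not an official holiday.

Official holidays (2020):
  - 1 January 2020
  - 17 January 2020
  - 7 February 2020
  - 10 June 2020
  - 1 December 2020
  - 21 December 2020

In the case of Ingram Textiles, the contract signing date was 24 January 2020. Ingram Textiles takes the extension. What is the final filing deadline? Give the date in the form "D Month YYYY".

25 May 2020

Adding 60 calendar days to 24 January 2020 gives 24 March 2020.
24 March 2020 (Tuesday) is already a business day.
Applying the 60-calendar-day extension: 24 March 2020 + 60 days = 23 May 2020.
Because 23 May 2020 is a Saturday, the deadline becomes 25 May 2020 (Monday).
So the filing is due 25 May 2020.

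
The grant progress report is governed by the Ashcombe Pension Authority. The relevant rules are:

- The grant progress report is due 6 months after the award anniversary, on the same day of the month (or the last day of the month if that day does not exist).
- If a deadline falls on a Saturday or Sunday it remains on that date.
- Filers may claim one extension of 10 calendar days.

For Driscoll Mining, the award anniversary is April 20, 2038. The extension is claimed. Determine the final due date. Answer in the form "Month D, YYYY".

6 months after April 20, 2038, on the same day of the month, is October 20, 2038.
October 20, 2038 falls on a Wednesday. The rules make no weekend/holiday allowance, so it remains October 20, 2038.
Add the 10 calendar-day extension to October 20, 2038: October 30, 2038.
No adjustment is made for weekends or holidays, so October 30, 2038 stands.
So the filing is due October 30, 2038.

October 30, 2038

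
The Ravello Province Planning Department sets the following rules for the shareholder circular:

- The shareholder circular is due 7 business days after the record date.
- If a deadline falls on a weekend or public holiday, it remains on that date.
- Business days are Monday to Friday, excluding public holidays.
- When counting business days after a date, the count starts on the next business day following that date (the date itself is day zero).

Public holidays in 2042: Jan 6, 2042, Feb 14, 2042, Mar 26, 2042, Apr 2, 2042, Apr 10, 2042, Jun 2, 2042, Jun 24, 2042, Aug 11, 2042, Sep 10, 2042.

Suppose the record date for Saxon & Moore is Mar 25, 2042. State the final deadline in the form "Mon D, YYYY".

Counting 7 business days after Mar 25, 2042 (skipping weekends and listed holidays) reaches Apr 7, 2042.
Apr 7, 2042 is a Monday; no weekend or holiday adjustment applies.
The final due date is Apr 7, 2042.

Apr 7, 2042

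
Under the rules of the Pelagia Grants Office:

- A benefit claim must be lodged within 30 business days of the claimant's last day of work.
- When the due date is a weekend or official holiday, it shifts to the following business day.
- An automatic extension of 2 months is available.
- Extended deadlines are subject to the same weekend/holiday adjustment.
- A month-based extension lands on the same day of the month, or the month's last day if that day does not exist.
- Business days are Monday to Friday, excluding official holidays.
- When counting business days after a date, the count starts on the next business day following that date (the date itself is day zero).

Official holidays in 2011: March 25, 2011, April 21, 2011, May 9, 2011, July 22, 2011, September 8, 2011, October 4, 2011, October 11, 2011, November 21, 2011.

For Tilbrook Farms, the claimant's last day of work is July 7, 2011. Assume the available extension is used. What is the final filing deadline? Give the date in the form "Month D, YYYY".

Starting the day after July 7, 2011 and counting 30 business days lands on August 19, 2011.
August 19, 2011 (Friday) is already a business day.
Applying the 2 months extension: 2 months after August 19, 2011 is October 19, 2011.
Since October 19, 2011 is a Wednesday and not a holiday, the date is unchanged.
Deadline: October 19, 2011.

October 19, 2011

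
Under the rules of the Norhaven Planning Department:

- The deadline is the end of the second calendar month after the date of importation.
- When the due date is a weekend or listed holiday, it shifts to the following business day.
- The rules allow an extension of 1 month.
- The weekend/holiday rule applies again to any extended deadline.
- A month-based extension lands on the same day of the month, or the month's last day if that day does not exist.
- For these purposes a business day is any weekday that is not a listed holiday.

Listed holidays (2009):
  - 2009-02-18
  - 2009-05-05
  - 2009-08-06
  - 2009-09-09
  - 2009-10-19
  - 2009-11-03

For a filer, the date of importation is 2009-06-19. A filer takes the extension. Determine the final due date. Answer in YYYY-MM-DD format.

2009-09-30

2 months after 2009-06-19 falls in August 2009; the last day of that month is 2009-08-31.
2009-08-31 is a Monday and not a listed holiday, so it stands.
Add 1 month to 2009-08-31: 2009-09-30 (day 31 does not exist in September, so the month's last day is used).
2009-09-30 falls on a Wednesday, which is a business day, so no adjustment is needed.
Deadline: 2009-09-30.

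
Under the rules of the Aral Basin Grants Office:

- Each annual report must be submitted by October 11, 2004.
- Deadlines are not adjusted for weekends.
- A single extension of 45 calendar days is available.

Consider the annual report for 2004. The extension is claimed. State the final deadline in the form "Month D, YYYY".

November 25, 2004

Start from the fixed due date, October 11, 2004.
No adjustment is made for weekends or holidays, so October 11, 2004 stands.
With the 45-day extension, October 11, 2004 becomes November 25, 2004.
No adjustment is made for weekends or holidays, so November 25, 2004 stands.
So the filing is due November 25, 2004.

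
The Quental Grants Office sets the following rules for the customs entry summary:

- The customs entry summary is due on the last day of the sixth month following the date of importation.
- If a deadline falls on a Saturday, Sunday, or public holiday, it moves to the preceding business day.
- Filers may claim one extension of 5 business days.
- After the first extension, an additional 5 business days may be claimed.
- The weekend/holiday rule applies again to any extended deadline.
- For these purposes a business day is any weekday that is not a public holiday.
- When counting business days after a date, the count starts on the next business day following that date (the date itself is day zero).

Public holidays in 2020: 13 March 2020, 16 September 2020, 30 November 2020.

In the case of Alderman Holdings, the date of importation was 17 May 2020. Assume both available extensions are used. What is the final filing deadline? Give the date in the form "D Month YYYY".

6 months after 17 May 2020 is November 2020; that month ends on 30 November 2020.
30 November 2020 falls on a listed holiday. Rolling to the preceding business day gives 27 November 2020, a Friday.
Counting 5 further business days from 27 November 2020 reaches 7 December 2020.
Since 7 December 2020 is a Monday and not a holiday, the date is unchanged.
Counting 5 further business days from 7 December 2020 reaches 14 December 2020.
14 December 2020 falls on a Monday, which is a business day, so no adjustment is needed.
Final deadline: 14 December 2020.

14 December 2020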